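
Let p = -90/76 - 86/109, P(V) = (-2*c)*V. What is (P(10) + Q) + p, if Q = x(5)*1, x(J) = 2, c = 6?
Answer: -496929/4142 ≈ -119.97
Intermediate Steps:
P(V) = -12*V (P(V) = (-2*6)*V = -12*V)
p = -8173/4142 (p = -90*1/76 - 86*1/109 = -45/38 - 86/109 = -8173/4142 ≈ -1.9732)
Q = 2 (Q = 2*1 = 2)
(P(10) + Q) + p = (-12*10 + 2) - 8173/4142 = (-120 + 2) - 8173/4142 = -118 - 8173/4142 = -496929/4142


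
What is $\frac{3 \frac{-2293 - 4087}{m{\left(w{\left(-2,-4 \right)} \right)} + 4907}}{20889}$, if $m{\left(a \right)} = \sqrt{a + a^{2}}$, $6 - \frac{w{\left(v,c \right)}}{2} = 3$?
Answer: $- \frac{406580}{2177394033} + \frac{580 \sqrt{42}}{15241758231} \approx -0.00018648$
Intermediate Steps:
$w{\left(v,c \right)} = 6$ ($w{\left(v,c \right)} = 12 - 6 = 6$)
$\frac{3 \frac{-2293 - 4087}{m{\left(w{\left(-2,-4 \right)} \right)} + 4907}}{20889} = \frac{3 \frac{-2293 - 4087}{\sqrt{6 \left(1 + 6\right)} + 4907}}{20889} = 3 \left(- \frac{6380}{\sqrt{6 \cdot 7} + 4907}\right) \frac{1}{20889} = 3 \left(- \frac{6380}{\sqrt{42} + 4907}\right) \frac{1}{20889} = 3 \left(- \frac{6380}{4907 + \sqrt{42}}\right) \frac{1}{20889} = - \frac{19140}{4907 + \sqrt{42}} \cdot \frac{1}{20889} = - \frac{580}{633 \left(4907 + \sqrt{42}\right)}$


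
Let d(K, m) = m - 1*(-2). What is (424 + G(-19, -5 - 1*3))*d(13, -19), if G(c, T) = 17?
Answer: -7497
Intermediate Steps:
d(K, m) = 2 + m (d(K, m) = m + 2 = 2 + m)
(424 + G(-19, -5 - 1*3))*d(13, -19) = (424 + 17)*(2 - 19) = 441*(-17) = -7497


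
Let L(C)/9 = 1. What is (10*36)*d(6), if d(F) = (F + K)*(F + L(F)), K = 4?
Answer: 54000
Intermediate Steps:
L(C) = 9 (L(C) = 9*1 = 9)
d(F) = (4 + F)*(9 + F) (d(F) = (F + 4)*(F + 9) = (4 + F)*(9 + F))
(10*36)*d(6) = (10*36)*(36 + 6² + 13*6) = 360*(36 + 36 + 78) = 360*150 = 54000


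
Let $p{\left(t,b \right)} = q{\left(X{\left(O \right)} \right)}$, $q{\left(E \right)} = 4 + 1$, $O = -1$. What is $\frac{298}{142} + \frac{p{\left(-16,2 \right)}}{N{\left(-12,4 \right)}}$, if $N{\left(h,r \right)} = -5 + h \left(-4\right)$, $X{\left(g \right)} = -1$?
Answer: $\frac{6762}{3053} \approx 2.2149$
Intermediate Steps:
$N{\left(h,r \right)} = -5 - 4 h$
$q{\left(E \right)} = 5$
$p{\left(t,b \right)} = 5$
$\frac{298}{142} + \frac{p{\left(-16,2 \right)}}{N{\left(-12,4 \right)}} = \frac{298}{142} + \frac{5}{-5 - -48} = 298 \cdot \frac{1}{142} + \frac{5}{-5 + 48} = \frac{149}{71} + \frac{5}{43} = \frac{6762}{3053}$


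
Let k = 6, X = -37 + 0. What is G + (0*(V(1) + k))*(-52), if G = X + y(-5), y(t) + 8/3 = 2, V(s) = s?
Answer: -113/3 ≈ -37.667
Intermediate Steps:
y(t) = -⅔ (y(t) = -8/3 + 2 = -⅔)
X = -37
G = -113/3 (G = -37 - ⅔ = -113/3 ≈ -37.667)
G + (0*(V(1) + k))*(-52) = -113/3 + (0*(1 + 6))*(-52) = -113/3 + (0*7)*(-52) = -113/3 + 0*(-52) = -113/3 + 0 = -113/3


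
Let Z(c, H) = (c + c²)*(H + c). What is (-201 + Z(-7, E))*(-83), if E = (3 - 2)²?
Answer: 37599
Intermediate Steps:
E = 1 (E = 1² = 1)
Z(c, H) = (H + c)*(c + c²)
(-201 + Z(-7, E))*(-83) = (-201 - 7*(1 - 7 + (-7)² + 1*(-7)))*(-83) = (-201 - 7*(1 - 7 + 49 - 7))*(-83) = (-201 - 7*36)*(-83) = (-201 - 252)*(-83) = -453*(-83) = 37599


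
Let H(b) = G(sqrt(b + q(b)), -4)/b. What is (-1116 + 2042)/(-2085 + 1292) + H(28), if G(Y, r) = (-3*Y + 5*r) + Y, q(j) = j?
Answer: -10447/5551 - sqrt(14)/7 ≈ -2.4165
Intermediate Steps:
G(Y, r) = -2*Y + 5*r
H(b) = (-20 - 2*sqrt(2)*sqrt(b))/b (H(b) = (-2*sqrt(b + b) + 5*(-4))/b = (-2*sqrt(2)*sqrt(b) - 20)/b = (-20 - 2*sqrt(2)*sqrt(b))/b)
(-1116 + 2042)/(-2085 + 1292) + H(28) = (-1116 + 2042)/(-2085 + 1292) + 2*(-10 - sqrt(2)*sqrt(28))/28 = 926/(-793) + 2*(1/28)*(-10 - sqrt(2)*2*sqrt(7)) = 926*(-1/793) + 2*(1/28)*(-10 - 2*sqrt(14)) = -926/793 + (-5/7 - sqrt(14)/7) = -10447/5551 - sqrt(14)/7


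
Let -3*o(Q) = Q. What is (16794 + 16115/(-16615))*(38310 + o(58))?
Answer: 6410229670408/9969 ≈ 6.4302e+8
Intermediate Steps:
o(Q) = -Q/3
(16794 + 16115/(-16615))*(38310 + o(58)) = (16794 + 16115/(-16615))*(38310 - ⅓*58) = (16794 + 16115*(-1/16615))*(38310 - 58/3) = (16794 - 3223/3323)*(114872/3) = (55803239/3323)*(114872/3) = 6410229670408/9969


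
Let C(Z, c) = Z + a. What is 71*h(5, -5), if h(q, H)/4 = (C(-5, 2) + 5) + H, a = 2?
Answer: -852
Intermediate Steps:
C(Z, c) = 2 + Z (C(Z, c) = Z + 2 = 2 + Z)
h(q, H) = 8 + 4*H (h(q, H) = 4*(((2 - 5) + 5) + H) = 4*((-3 + 5) + H) = 4*(2 + H) = 8 + 4*H)
71*h(5, -5) = 71*(8 + 4*(-5)) = 71*(8 - 20) = 71*(-12) = -852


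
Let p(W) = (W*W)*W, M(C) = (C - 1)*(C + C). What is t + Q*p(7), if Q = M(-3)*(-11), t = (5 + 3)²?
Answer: -90488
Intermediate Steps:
M(C) = 2*C*(-1 + C) (M(C) = (-1 + C)*(2*C) = 2*C*(-1 + C))
t = 64 (t = 8² = 64)
p(W) = W³ (p(W) = W²*W = W³)
Q = -264 (Q = (2*(-3)*(-1 - 3))*(-11) = (2*(-3)*(-4))*(-11) = 24*(-11) = -264)
t + Q*p(7) = 64 - 264*7³ = 64 - 264*343 = 64 - 90552 = -90488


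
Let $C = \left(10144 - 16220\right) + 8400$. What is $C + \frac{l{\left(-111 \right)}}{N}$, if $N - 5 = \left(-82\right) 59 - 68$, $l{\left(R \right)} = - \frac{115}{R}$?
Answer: $\frac{1264281449}{544011} \approx 2324.0$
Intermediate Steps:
$N = -4901$ ($N = 5 - 4906 = -4901$)
$C = 2324$ ($C = -6076 + 8400 = 2324$)
$C + \frac{l{\left(-111 \right)}}{N} = 2324 + \frac{\left(-115\right) \frac{1}{-111}}{-4901} = 2324 + \left(-115\right) \left(- \frac{1}{111}\right) \left(- \frac{1}{4901}\right) = 2324 + \frac{115}{111} \left(- \frac{1}{4901}\right) = 2324 - \frac{115}{544011} = \frac{1264281449}{544011}$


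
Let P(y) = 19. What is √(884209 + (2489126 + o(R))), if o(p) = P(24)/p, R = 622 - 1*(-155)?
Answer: √2036580180978/777 ≈ 1836.7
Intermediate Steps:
R = 777 (R = 622 + 155 = 777)
o(p) = 19/p
√(884209 + (2489126 + o(R))) = √(884209 + (2489126 + 19/777)) = √(884209 + 1934050921/777) = √(2621081314/777) = √2036580180978/777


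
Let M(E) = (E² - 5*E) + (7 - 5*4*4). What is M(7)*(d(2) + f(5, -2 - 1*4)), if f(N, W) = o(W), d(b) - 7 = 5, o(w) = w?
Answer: -354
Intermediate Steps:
d(b) = 12 (d(b) = 7 + 5 = 12)
f(N, W) = W
M(E) = -73 + E² - 5*E (M(E) = (E² - 5*E) + (7 - 20*4) = (E² - 5*E) + (7 - 80) = (E² - 5*E) - 73 = -73 + E² - 5*E)
M(7)*(d(2) + f(5, -2 - 1*4)) = (-73 + 7² - 5*7)*(12 + (-2 - 1*4)) = (-73 + 49 - 35)*(12 + (-2 - 4)) = -59*(12 - 6) = -59*6 = -354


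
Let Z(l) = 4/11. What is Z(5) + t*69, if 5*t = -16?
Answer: -12124/55 ≈ -220.44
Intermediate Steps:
Z(l) = 4/11 (Z(l) = 4*(1/11) = 4/11)
t = -16/5 (t = (⅕)*(-16) = -16/5 ≈ -3.2000)
Z(5) + t*69 = 4/11 - 16/5*69 = 4/11 - 1104/5 = -12124/55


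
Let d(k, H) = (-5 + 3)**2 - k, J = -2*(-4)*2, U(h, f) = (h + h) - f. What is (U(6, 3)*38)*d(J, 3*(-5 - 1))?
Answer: -4104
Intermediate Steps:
U(h, f) = -f + 2*h (U(h, f) = 2*h - f = -f + 2*h)
J = 16 (J = 8*2 = 16)
d(k, H) = 4 - k (d(k, H) = (-2)**2 - k = 4 - k)
(U(6, 3)*38)*d(J, 3*(-5 - 1)) = ((-1*3 + 2*6)*38)*(4 - 1*16) = ((-3 + 12)*38)*(4 - 16) = (9*38)*(-12) = 342*(-12) = -4104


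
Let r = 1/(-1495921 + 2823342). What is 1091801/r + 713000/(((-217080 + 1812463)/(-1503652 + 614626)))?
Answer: 2312155362679266643/1595383 ≈ 1.4493e+12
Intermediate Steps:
r = 1/1327421 ≈ 7.5334e-7
1091801/r + 713000/(((-217080 + 1812463)/(-1503652 + 614626))) = 1091801/(1/1327421) + 713000/(((-217080 + 1812463)/(-1503652 + 614626))) = 1091801*1327421 + 713000/((1595383/(-889026))) = 1449279575221 + 713000/((1595383*(-1/889026))) = 1449279575221 + 713000/(-1595383/889026) = 1449279575221 + 713000*(-889026/1595383) = 1449279575221 - 633875538000/1595383 = 2312155362679266643/1595383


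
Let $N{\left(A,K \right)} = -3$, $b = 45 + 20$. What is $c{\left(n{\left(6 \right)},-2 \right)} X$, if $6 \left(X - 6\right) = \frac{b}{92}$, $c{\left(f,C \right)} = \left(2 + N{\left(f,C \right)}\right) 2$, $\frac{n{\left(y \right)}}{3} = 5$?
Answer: $- \frac{3377}{276} \approx -12.236$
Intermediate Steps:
$b = 65$
$n{\left(y \right)} = 15$ ($n{\left(y \right)} = 3 \cdot 5 = 15$)
$c{\left(f,C \right)} = -2$ ($c{\left(f,C \right)} = \left(2 - 3\right) 2 = \left(-1\right) 2 = -2$)
$X = \frac{3377}{552}$ ($X = 6 + \frac{65 \cdot \frac{1}{92}}{6} = 6 + \frac{1}{6} \cdot \frac{65}{92} = 6 + \frac{65}{552} = \frac{3377}{552} \approx 6.1178$)
$c{\left(n{\left(6 \right)},-2 \right)} X = \left(-2\right) \frac{3377}{552} = - \frac{3377}{276}$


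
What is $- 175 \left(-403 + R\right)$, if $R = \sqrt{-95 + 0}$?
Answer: $70525 - 175 i \sqrt{95} \approx 70525.0 - 1705.7 i$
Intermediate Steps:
$R = i \sqrt{95}$ ($R = \sqrt{-95} = i \sqrt{95} \approx 9.7468 i$)
$- 175 \left(-403 + R\right) = - 175 \left(-403 + i \sqrt{95}\right) = 70525 - 175 i \sqrt{95}$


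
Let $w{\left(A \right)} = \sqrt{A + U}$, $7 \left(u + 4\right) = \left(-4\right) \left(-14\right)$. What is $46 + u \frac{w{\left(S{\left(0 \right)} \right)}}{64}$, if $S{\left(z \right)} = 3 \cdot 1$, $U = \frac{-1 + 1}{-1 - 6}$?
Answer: $46 + \frac{\sqrt{3}}{16} \approx 46.108$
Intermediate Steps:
$U = 0$ ($U = \frac{0}{-7} = 0 \left(- \frac{1}{7}\right) = 0$)
$S{\left(z \right)} = 3$
$u = 4$ ($u = -4 + \frac{\left(-4\right) \left(-14\right)}{7} = -4 + \frac{1}{7} \cdot 56 = -4 + 8 = 4$)
$w{\left(A \right)} = \sqrt{A}$ ($w{\left(A \right)} = \sqrt{A + 0} = \sqrt{A}$)
$46 + u \frac{w{\left(S{\left(0 \right)} \right)}}{64} = 46 + 4 \frac{\sqrt{3}}{64} = 46 + \frac{\sqrt{3}}{16}$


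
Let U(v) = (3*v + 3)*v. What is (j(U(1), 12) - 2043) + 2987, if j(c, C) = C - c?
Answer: 950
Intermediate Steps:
U(v) = v*(3 + 3*v) (U(v) = (3 + 3*v)*v = v*(3 + 3*v))
(j(U(1), 12) - 2043) + 2987 = ((12 - 3*(1 + 1)) - 2043) + 2987 = ((12 - 3*2) - 2043) + 2987 = ((12 - 1*6) - 2043) + 2987 = ((12 - 6) - 2043) + 2987 = (6 - 2043) + 2987 = -2037 + 2987 = 950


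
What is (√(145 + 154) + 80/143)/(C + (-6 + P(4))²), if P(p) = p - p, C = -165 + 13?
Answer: -20/4147 - √299/116 ≈ -0.15389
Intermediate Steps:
C = -152
P(p) = 0
(√(145 + 154) + 80/143)/(C + (-6 + P(4))²) = (√(145 + 154) + 80/143)/(-152 + (-6 + 0)²) = (√299 + 80*(1/143))/(-152 + (-6)²) = (√299 + 80/143)/(-152 + 36) = (80/143 + √299)/(-116) = (80/143 + √299)*(-1/116) = -20/4147 - √299/116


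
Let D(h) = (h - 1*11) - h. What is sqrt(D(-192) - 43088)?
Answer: I*sqrt(43099) ≈ 207.6*I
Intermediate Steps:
D(h) = -11 (D(h) = (h - 11) - h = (-11 + h) - h = -11)
sqrt(D(-192) - 43088) = sqrt(-11 - 43088) = sqrt(-43099) = I*sqrt(43099)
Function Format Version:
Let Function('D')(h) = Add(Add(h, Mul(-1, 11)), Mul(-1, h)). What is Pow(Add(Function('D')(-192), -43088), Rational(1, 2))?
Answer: Mul(I, Pow(43099, Rational(1, 2))) ≈ Mul(207.60, I)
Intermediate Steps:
Function('D')(h) = -11 (Function('D')(h) = Add(Add(h, -11), Mul(-1, h)) = Add(Add(-11, h), Mul(-1, h)) = -11)
Pow(Add(Function('D')(-192), -43088), Rational(1, 2)) = Pow(Add(-11, -43088), Rational(1, 2)) = Pow(-43099, Rational(1, 2)) = Mul(I, Pow(43099, Rational(1, 2)))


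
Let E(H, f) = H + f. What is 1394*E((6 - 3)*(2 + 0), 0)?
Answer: 8364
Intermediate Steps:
1394*E((6 - 3)*(2 + 0), 0) = 1394*((6 - 3)*(2 + 0) + 0) = 1394*(3*2 + 0) = 1394*(6 + 0) = 1394*6 = 8364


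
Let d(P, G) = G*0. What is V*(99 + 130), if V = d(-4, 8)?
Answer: 0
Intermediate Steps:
d(P, G) = 0
V = 0
V*(99 + 130) = 0*(99 + 130) = 0*229 = 0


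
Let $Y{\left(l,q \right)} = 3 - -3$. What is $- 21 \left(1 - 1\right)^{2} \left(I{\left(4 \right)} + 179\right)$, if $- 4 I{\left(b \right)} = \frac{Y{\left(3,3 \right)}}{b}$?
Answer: $0$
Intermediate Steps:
$Y{\left(l,q \right)} = 6$ ($Y{\left(l,q \right)} = 3 + 3 = 6$)
$I{\left(b \right)} = - \frac{3}{2 b}$ ($I{\left(b \right)} = - \frac{6 \frac{1}{b}}{4} = - \frac{3}{2 b}$)
$- 21 \left(1 - 1\right)^{2} \left(I{\left(4 \right)} + 179\right) = - 21 \left(1 - 1\right)^{2} \left(- \frac{3}{2 \cdot 4} + 179\right) = - 21 \cdot 0^{2} \left(\left(- \frac{3}{2}\right) \frac{1}{4} + 179\right) = \left(-21\right) 0 \left(- \frac{3}{8} + 179\right) = 0 \cdot \frac{1429}{8} = 0$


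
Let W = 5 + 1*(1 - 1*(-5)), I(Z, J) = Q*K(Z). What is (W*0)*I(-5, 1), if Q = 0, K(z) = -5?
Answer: 0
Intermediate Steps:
I(Z, J) = 0 (I(Z, J) = 0*(-5) = 0)
W = 11 (W = 5 + 1*(1 + 5) = 5 + 1*6 = 5 + 6 = 11)
(W*0)*I(-5, 1) = (11*0)*0 = 0*0 = 0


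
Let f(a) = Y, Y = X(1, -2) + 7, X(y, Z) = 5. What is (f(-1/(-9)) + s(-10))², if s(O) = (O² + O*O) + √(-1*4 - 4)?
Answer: 44936 + 848*I*√2 ≈ 44936.0 + 1199.3*I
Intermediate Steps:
s(O) = 2*O² + 2*I*√2 (s(O) = (O² + O²) + √(-4 - 4) = 2*O² + √(-8) = 2*O² + 2*I*√2)
Y = 12 (Y = 5 + 7 = 12)
f(a) = 12
(f(-1/(-9)) + s(-10))² = (12 + (2*(-10)² + 2*I*√2))² = (12 + (2*100 + 2*I*√2))² = (12 + (200 + 2*I*√2))² = (212 + 2*I*√2)²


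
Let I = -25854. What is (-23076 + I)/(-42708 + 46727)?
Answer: -48930/4019 ≈ -12.175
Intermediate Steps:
(-23076 + I)/(-42708 + 46727) = (-23076 - 25854)/(-42708 + 46727) = -48930/4019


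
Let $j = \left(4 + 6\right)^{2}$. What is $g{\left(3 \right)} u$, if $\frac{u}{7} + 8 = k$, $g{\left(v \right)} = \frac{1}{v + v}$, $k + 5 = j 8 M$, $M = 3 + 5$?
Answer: $\frac{14903}{2} \approx 7451.5$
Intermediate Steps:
$j = 100$ ($j = 10^{2} = 100$)
$M = 8$
$k = 6395$ ($k = -5 + 100 \cdot 8 \cdot 8 = -5 + 800 \cdot 8 = -5 + 6400 = 6395$)
$g{\left(v \right)} = \frac{1}{2 v}$
$u = 44709$ ($u = -56 + 7 \cdot 6395 = -56 + 44765 = 44709$)
$g{\left(3 \right)} u = \frac{1}{2 \cdot 3} \cdot 44709 = \frac{1}{2} \cdot \frac{1}{3} \cdot 44709 = \frac{1}{6} \cdot 44709 = \frac{14903}{2}$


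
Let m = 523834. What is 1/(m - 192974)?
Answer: 1/330860 ≈ 3.0224e-6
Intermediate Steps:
1/(m - 192974) = 1/(523834 - 192974) = 1/330860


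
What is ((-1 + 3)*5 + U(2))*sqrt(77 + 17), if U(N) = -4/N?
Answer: 8*sqrt(94) ≈ 77.563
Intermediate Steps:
((-1 + 3)*5 + U(2))*sqrt(77 + 17) = ((-1 + 3)*5 - 4/2)*sqrt(77 + 17) = (2*5 - 4*1/2)*sqrt(94) = (10 - 2)*sqrt(94) = 8*sqrt(94)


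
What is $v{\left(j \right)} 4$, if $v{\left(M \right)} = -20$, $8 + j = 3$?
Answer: $-80$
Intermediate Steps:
$j = -5$ ($j = -8 + 3 = -5$)
$v{\left(j \right)} 4 = \left(-20\right) 4 = -80$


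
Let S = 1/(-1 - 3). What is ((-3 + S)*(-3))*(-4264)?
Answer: -41574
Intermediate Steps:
S = -1/4 (S = 1/(-4) = -1/4 ≈ -0.25000)
((-3 + S)*(-3))*(-4264) = ((-3 - 1/4)*(-3))*(-4264) = -13/4*(-3)*(-4264) = (39/4)*(-4264) = -41574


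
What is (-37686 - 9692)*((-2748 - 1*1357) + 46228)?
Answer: -1995703494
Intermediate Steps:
(-37686 - 9692)*((-2748 - 1*1357) + 46228) = -47378*((-2748 - 1357) + 46228) = -47378*(-4105 + 46228) = -47378*42123 = -1995703494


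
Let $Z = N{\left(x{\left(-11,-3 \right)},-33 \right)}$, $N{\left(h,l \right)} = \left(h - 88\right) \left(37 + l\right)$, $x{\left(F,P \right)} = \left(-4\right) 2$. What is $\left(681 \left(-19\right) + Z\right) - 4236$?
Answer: $-17559$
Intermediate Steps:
$x{\left(F,P \right)} = -8$
$N{\left(h,l \right)} = \left(-88 + h\right) \left(37 + l\right)$
$Z = -384$ ($Z = -3256 - -2904 + 37 \left(-8\right) - -264 = -3256 + 2904 - 296 + 264 = -384$)
$\left(681 \left(-19\right) + Z\right) - 4236 = \left(681 \left(-19\right) - 384\right) - 4236 = \left(-12939 - 384\right) - 4236 = -13323 - 4236 = -17559$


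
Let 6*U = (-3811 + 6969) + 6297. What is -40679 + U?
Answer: -234619/6 ≈ -39103.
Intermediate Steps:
U = 9455/6 (U = ((-3811 + 6969) + 6297)/6 = (3158 + 6297)/6 = (⅙)*9455 = 9455/6 ≈ 1575.8)
-40679 + U = -40679 + 9455/6 = -234619/6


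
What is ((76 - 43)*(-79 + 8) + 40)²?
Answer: 5303809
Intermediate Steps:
((76 - 43)*(-79 + 8) + 40)² = (33*(-71) + 40)² = (-2343 + 40)² = (-2303)² = 5303809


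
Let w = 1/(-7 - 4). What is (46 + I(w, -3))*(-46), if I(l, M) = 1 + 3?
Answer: -2300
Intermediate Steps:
w = -1/11 (w = 1/(-11) = -1/11 ≈ -0.090909)
I(l, M) = 4
(46 + I(w, -3))*(-46) = (46 + 4)*(-46) = 50*(-46) = -2300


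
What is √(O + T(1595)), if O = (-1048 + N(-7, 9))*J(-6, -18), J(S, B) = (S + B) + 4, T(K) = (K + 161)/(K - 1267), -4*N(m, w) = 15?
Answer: 3*√15719482/82 ≈ 145.05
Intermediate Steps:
N(m, w) = -15/4 (N(m, w) = -¼*15 = -15/4)
T(K) = (161 + K)/(-1267 + K)
J(S, B) = 4 + B + S (J(S, B) = (B + S) + 4 = 4 + B + S)
O = 21035 (O = (-1048 - 15/4)*(4 - 18 - 6) = -4207/4*(-20) = 21035)
√(O + T(1595)) = √(21035 + (161 + 1595)/(-1267 + 1595)) = √(21035 + 1756/328) = √(21035 + (1/328)*1756) = √(21035 + 439/82) = √(1725309/82) = 3*√15719482/82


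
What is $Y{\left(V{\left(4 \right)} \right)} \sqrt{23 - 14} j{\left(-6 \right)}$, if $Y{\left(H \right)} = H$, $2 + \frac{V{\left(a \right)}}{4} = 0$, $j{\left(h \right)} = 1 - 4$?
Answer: $72$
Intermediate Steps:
$j{\left(h \right)} = -3$
$V{\left(a \right)} = -8$ ($V{\left(a \right)} = -8 + 4 \cdot 0 = -8 + 0 = -8$)
$Y{\left(V{\left(4 \right)} \right)} \sqrt{23 - 14} j{\left(-6 \right)} = - 8 \sqrt{23 - 14} \left(-3\right) = - 8 \sqrt{9} \left(-3\right) = \left(-8\right) 3 \left(-3\right) = \left(-24\right) \left(-3\right) = 72$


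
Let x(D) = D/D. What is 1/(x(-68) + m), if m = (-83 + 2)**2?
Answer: 1/6562 ≈ 0.00015239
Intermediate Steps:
x(D) = 1
m = 6561 (m = (-81)**2 = 6561)
1/(x(-68) + m) = 1/(1 + 6561) = 1/6562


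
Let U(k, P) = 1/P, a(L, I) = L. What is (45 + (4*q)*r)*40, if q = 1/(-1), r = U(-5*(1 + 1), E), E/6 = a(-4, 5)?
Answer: 5420/3 ≈ 1806.7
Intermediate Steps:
E = -24 (E = 6*(-4) = -24)
r = -1/24 (r = 1/(-24) = -1/24 ≈ -0.041667)
q = -1
(45 + (4*q)*r)*40 = (45 + (4*(-1))*(-1/24))*40 = (45 - 4*(-1/24))*40 = (45 + ⅙)*40 = (271/6)*40 = 5420/3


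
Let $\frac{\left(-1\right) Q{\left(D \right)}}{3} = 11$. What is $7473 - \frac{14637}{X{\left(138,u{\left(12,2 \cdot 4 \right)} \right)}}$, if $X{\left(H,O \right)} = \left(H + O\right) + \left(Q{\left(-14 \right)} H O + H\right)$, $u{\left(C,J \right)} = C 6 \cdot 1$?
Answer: $\frac{815907019}{109180} \approx 7473.0$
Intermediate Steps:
$Q{\left(D \right)} = -33$ ($Q{\left(D \right)} = \left(-3\right) 11 = -33$)
$u{\left(C,J \right)} = 6 C$ ($u{\left(C,J \right)} = 6 C 1 = 6 C$)
$X{\left(H,O \right)} = O + 2 H - 33 H O$ ($X{\left(H,O \right)} = \left(H + O\right) + \left(- 33 H O + H\right) = \left(H + O\right) - \left(- H + 33 H O\right) = O + 2 H - 33 H O$)
$7473 - \frac{14637}{X{\left(138,u{\left(12,2 \cdot 4 \right)} \right)}} = 7473 - \frac{14637}{6 \cdot 12 + 2 \cdot 138 - 4554 \cdot 6 \cdot 12} = 7473 - \frac{14637}{72 + 276 - 4554 \cdot 72} = 7473 - \frac{14637}{72 + 276 - 327888} = 7473 - \frac{14637}{-327540} = 7473 - 14637 \left(- \frac{1}{327540}\right) = 7473 - - \frac{4879}{109180} = 7473 + \frac{4879}{109180} = \frac{815907019}{109180}$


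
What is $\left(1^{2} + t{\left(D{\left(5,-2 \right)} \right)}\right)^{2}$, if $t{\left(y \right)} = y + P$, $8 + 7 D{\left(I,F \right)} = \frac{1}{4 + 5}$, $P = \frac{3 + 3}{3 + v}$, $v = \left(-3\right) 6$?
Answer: $\frac{27556}{99225} \approx 0.27771$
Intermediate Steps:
$v = -18$
$P = - \frac{2}{5}$ ($P = \frac{3 + 3}{3 - 18} = \frac{6}{-15} = 6 \left(- \frac{1}{15}\right) = - \frac{2}{5} \approx -0.4$)
$D{\left(I,F \right)} = - \frac{71}{63}$ ($D{\left(I,F \right)} = - \frac{8}{7} + \frac{1}{7 \left(4 + 5\right)} = - \frac{8}{7} + \frac{1}{7 \cdot 9} = - \frac{8}{7} + \frac{1}{7} \cdot \frac{1}{9} = - \frac{8}{7} + \frac{1}{63} = - \frac{71}{63}$)
$t{\left(y \right)} = - \frac{2}{5} + y$ ($t{\left(y \right)} = y - \frac{2}{5} = - \frac{2}{5} + y$)
$\left(1^{2} + t{\left(D{\left(5,-2 \right)} \right)}\right)^{2} = \left(1^{2} - \frac{481}{315}\right)^{2} = \left(1 - \frac{481}{315}\right)^{2} = \left(- \frac{166}{315}\right)^{2} = \frac{27556}{99225}$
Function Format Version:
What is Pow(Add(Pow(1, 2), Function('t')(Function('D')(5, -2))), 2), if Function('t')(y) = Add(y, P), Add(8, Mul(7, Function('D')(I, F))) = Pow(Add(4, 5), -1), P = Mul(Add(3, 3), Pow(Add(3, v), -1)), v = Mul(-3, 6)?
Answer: Rational(27556, 99225) ≈ 0.27771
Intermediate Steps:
v = -18
P = Rational(-2, 5) (P = Mul(Add(3, 3), Pow(Add(3, -18), -1)) = Mul(6, Pow(-15, -1)) = Mul(6, Rational(-1, 15)) = Rational(-2, 5) ≈ -0.40000)
Function('D')(I, F) = Rational(-71, 63) (Function('D')(I, F) = Add(Rational(-8, 7), Mul(Rational(1, 7), Pow(Add(4, 5), -1))) = Add(Rational(-8, 7), Mul(Rational(1, 7), Pow(9, -1))) = Add(Rational(-8, 7), Mul(Rational(1, 7), Rational(1, 9))) = Add(Rational(-8, 7), Rational(1, 63)) = Rational(-71, 63))
Function('t')(y) = Add(Rational(-2, 5), y) (Function('t')(y) = Add(y, Rational(-2, 5)) = Add(Rational(-2, 5), y))
Pow(Add(Pow(1, 2), Function('t')(Function('D')(5, -2))), 2) = Pow(Add(Pow(1, 2), Add(Rational(-2, 5), Rational(-71, 63))), 2) = Pow(Add(1, Rational(-481, 315)), 2) = Pow(Rational(-166, 315), 2) = Rational(27556, 99225)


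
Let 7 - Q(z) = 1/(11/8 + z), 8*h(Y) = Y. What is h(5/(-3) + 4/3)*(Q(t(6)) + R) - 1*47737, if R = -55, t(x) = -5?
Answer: -4152946/87 ≈ -47735.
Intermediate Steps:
h(Y) = Y/8
Q(z) = 7 - 1/(11/8 + z)
h(5/(-3) + 4/3)*(Q(t(6)) + R) - 1*47737 = ((5/(-3) + 4/3)/8)*((69 + 56*(-5))/(11 + 8*(-5)) - 55) - 1*47737 = ((5*(-⅓) + 4*(⅓))/8)*((69 - 280)/(11 - 40) - 55) - 47737 = ((-5/3 + 4/3)/8)*(-211/(-29) - 55) - 47737 = ((⅛)*(-⅓))*(-1/29*(-211) - 55) - 47737 = -(211/29 - 55)/24 - 47737 = -1/24*(-1384/29) - 47737 = 173/87 - 47737 = -4152946/87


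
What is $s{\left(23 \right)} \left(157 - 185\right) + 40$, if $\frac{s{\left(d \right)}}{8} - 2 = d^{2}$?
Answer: $-118904$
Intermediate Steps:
$s{\left(d \right)} = 16 + 8 d^{2}$
$s{\left(23 \right)} \left(157 - 185\right) + 40 = \left(16 + 8 \cdot 23^{2}\right) \left(157 - 185\right) + 40 = \left(16 + 8 \cdot 529\right) \left(-28\right) + 40 = \left(16 + 4232\right) \left(-28\right) + 40 = 4248 \left(-28\right) + 40 = -118944 + 40 = -118904$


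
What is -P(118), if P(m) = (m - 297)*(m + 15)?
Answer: 23807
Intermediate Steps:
P(m) = (-297 + m)*(15 + m)
-P(118) = -(-4455 + 118² - 282*118) = -(-4455 + 13924 - 33276) = -1*(-23807) = 23807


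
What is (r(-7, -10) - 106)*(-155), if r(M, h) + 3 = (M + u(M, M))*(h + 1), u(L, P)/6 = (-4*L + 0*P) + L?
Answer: 182900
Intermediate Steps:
u(L, P) = -18*L (u(L, P) = 6*((-4*L + 0*P) + L) = 6*((-4*L + 0) + L) = 6*(-4*L + L) = 6*(-3*L) = -18*L)
r(M, h) = -3 - 17*M*(1 + h) (r(M, h) = -3 + (M - 18*M)*(h + 1) = -3 + (-17*M)*(1 + h) = -3 - 17*M*(1 + h))
(r(-7, -10) - 106)*(-155) = ((-3 - 17*(-7) - 17*(-7)*(-10)) - 106)*(-155) = ((-3 + 119 - 1190) - 106)*(-155) = (-1074 - 106)*(-155) = -1180*(-155) = 182900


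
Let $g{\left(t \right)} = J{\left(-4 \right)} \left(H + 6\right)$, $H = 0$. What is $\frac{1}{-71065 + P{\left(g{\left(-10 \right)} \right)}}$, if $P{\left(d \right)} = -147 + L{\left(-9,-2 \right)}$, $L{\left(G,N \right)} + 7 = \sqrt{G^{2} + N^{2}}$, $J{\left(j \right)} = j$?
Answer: $- \frac{71219}{5072145876} - \frac{\sqrt{85}}{5072145876} \approx -1.4043 \cdot 10^{-5}$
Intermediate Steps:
$L{\left(G,N \right)} = -7 + \sqrt{G^{2} + N^{2}}$
$g{\left(t \right)} = -24$ ($g{\left(t \right)} = - 4 \left(0 + 6\right) = \left(-4\right) 6 = -24$)
$P{\left(d \right)} = -154 + \sqrt{85}$ ($P{\left(d \right)} = -147 - \left(7 - \sqrt{\left(-9\right)^{2} + \left(-2\right)^{2}}\right) = -147 - \left(7 - \sqrt{81 + 4}\right) = -147 - \left(7 - \sqrt{85}\right) = -154 + \sqrt{85}$)
$\frac{1}{-71065 + P{\left(g{\left(-10 \right)} \right)}} = \frac{1}{-71065 - \left(154 - \sqrt{85}\right)} = \frac{1}{-71219 + \sqrt{85}}$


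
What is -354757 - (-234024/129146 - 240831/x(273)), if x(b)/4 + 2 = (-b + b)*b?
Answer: -198812034155/516584 ≈ -3.8486e+5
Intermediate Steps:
x(b) = -8 (x(b) = -8 + 4*((-b + b)*b) = -8 + 4*(0*b) = -8 + 4*0 = -8 + 0 = -8)
-354757 - (-234024/129146 - 240831/x(273)) = -354757 - (-234024/129146 - 240831/(-8)) = -354757 - (-234024*1/129146 - 240831*(-1/8)) = -354757 - (-117012/64573 + 240831/8) = -354757 - 1*15550244067/516584 = -354757 - 15550244067/516584 = -198812034155/516584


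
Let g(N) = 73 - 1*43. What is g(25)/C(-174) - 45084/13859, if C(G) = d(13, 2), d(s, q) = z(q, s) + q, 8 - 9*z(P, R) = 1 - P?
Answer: 93506/13859 ≈ 6.7469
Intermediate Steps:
z(P, R) = 7/9 + P/9 (z(P, R) = 8/9 - (1 - P)/9 = 8/9 + (-1/9 + P/9) = 7/9 + P/9)
d(s, q) = 7/9 + 10*q/9 (d(s, q) = (7/9 + q/9) + q = 7/9 + 10*q/9)
C(G) = 3 (C(G) = 7/9 + (10/9)*2 = 7/9 + 20/9 = 3)
g(N) = 30 (g(N) = 73 - 43 = 30)
g(25)/C(-174) - 45084/13859 = 30/3 - 45084/13859 = 30*(1/3) - 45084*1/13859 = 10 - 45084/13859 = 93506/13859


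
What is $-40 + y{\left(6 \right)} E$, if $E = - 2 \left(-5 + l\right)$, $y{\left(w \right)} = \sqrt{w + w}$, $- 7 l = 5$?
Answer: $-40 + \frac{160 \sqrt{3}}{7} \approx -0.41027$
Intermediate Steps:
$l = - \frac{5}{7}$ ($l = \left(- \frac{1}{7}\right) 5 = - \frac{5}{7} \approx -0.71429$)
$y{\left(w \right)} = \sqrt{2} \sqrt{w}$ ($y{\left(w \right)} = \sqrt{2 w} = \sqrt{2} \sqrt{w}$)
$E = \frac{80}{7}$ ($E = - 2 \left(-5 - \frac{5}{7}\right) = \left(-2\right) \left(- \frac{40}{7}\right) = \frac{80}{7} \approx 11.429$)
$-40 + y{\left(6 \right)} E = -40 + \sqrt{2} \sqrt{6} \cdot \frac{80}{7} = -40 + 2 \sqrt{3} \cdot \frac{80}{7} = -40 + \frac{160 \sqrt{3}}{7}$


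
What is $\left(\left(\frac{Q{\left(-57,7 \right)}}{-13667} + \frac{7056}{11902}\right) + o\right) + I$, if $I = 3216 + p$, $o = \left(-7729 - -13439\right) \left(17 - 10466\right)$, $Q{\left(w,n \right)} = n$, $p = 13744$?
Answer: $- \frac{4851214837429591}{81332317} \approx -5.9647 \cdot 10^{7}$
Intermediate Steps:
$o = -59663790$ ($o = \left(-7729 + 13439\right) \left(-10449\right) = 5710 \left(-10449\right) = -59663790$)
$I = 16960$ ($I = 3216 + 13744 = 16960$)
$\left(\left(\frac{Q{\left(-57,7 \right)}}{-13667} + \frac{7056}{11902}\right) + o\right) + I = \left(\left(\frac{7}{-13667} + \frac{7056}{11902}\right) - 59663790\right) + 16960 = \left(\left(7 \left(- \frac{1}{13667}\right) + 7056 \cdot \frac{1}{11902}\right) - 59663790\right) + 16960 = \left(\left(- \frac{7}{13667} + \frac{3528}{5951}\right) - 59663790\right) + 16960 = \left(\frac{48175519}{81332317} - 59663790\right) + 16960 = - \frac{4852594233525911}{81332317} + 16960 = - \frac{4851214837429591}{81332317}$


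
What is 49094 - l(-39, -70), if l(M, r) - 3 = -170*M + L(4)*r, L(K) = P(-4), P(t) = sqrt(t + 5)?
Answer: 42531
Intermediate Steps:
P(t) = sqrt(5 + t)
L(K) = 1 (L(K) = sqrt(5 - 4) = sqrt(1) = 1)
l(M, r) = 3 + r - 170*M (l(M, r) = 3 + (-170*M + 1*r) = 3 + (-170*M + r) = 3 + (r - 170*M) = 3 + r - 170*M)
49094 - l(-39, -70) = 49094 - (3 - 70 - 170*(-39)) = 49094 - (3 - 70 + 6630) = 49094 - 1*6563 = 49094 - 6563 = 42531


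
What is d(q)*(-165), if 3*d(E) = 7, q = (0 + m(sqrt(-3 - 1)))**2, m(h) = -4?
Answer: -385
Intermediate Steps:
q = 16 (q = (0 - 4)**2 = (-4)**2 = 16)
d(E) = 7/3 (d(E) = (1/3)*7 = 7/3)
d(q)*(-165) = (7/3)*(-165) = -385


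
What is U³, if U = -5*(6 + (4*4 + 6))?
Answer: -2744000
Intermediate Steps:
U = -140 (U = -5*(6 + (16 + 6)) = -5*(6 + 22) = -5*28 = -140)
U³ = (-140)³ = -2744000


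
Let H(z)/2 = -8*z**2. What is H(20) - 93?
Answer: -6493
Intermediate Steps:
H(z) = -16*z**2 (H(z) = 2*(-8*z**2) = -16*z**2)
H(20) - 93 = -16*20**2 - 93 = -16*400 - 93 = -6400 - 93 = -6493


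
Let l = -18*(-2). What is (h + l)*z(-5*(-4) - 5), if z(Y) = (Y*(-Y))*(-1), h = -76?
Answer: -9000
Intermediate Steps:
l = 36
z(Y) = Y² (z(Y) = -Y²*(-1) = Y²)
(h + l)*z(-5*(-4) - 5) = (-76 + 36)*(-5*(-4) - 5)² = -40*(20 - 5)² = -40*15² = -40*225 = -9000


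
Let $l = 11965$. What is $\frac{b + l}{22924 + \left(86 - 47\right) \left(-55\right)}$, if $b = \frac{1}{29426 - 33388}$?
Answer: $\frac{47405329}{82326398} \approx 0.57582$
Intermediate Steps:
$b = - \frac{1}{3962}$ ($b = \frac{1}{-3962} = - \frac{1}{3962} \approx -0.0002524$)
$\frac{b + l}{22924 + \left(86 - 47\right) \left(-55\right)} = \frac{- \frac{1}{3962} + 11965}{22924 + \left(86 - 47\right) \left(-55\right)} = \frac{47405329}{3962 \left(22924 + 39 \left(-55\right)\right)} = \frac{47405329}{3962 \left(22924 - 2145\right)} = \frac{47405329}{3962 \cdot 20779} = \frac{47405329}{3962} \cdot \frac{1}{20779} = \frac{47405329}{82326398}$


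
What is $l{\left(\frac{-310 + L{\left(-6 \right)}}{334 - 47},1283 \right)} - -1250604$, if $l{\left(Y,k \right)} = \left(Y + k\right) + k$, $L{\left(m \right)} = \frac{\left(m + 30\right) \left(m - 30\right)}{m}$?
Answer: $\frac{359659624}{287} \approx 1.2532 \cdot 10^{6}$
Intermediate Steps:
$L{\left(m \right)} = \frac{\left(-30 + m\right) \left(30 + m\right)}{m}$ ($L{\left(m \right)} = \frac{\left(30 + m\right) \left(-30 + m\right)}{m} = \frac{\left(-30 + m\right) \left(30 + m\right)}{m}$)
$l{\left(Y,k \right)} = Y + 2 k$
$l{\left(\frac{-310 + L{\left(-6 \right)}}{334 - 47},1283 \right)} - -1250604 = \left(\frac{-310 - \left(6 + \frac{900}{-6}\right)}{334 - 47} + 2 \cdot 1283\right) - -1250604 = \left(\frac{-310 - -144}{287} + 2566\right) + 1250604 = \left(\left(-310 + \left(-6 + 150\right)\right) \frac{1}{287} + 2566\right) + 1250604 = \left(\left(-310 + 144\right) \frac{1}{287} + 2566\right) + 1250604 = \left(\left(-166\right) \frac{1}{287} + 2566\right) + 1250604 = \left(- \frac{166}{287} + 2566\right) + 1250604 = \frac{736276}{287} + 1250604 = \frac{359659624}{287}$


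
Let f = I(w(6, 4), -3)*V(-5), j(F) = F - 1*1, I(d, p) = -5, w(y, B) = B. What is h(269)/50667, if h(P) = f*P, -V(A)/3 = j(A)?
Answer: -8070/16889 ≈ -0.47783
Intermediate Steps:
j(F) = -1 + F (j(F) = F - 1 = -1 + F)
V(A) = 3 - 3*A (V(A) = -3*(-1 + A) = 3 - 3*A)
f = -90 (f = -5*(3 - 3*(-5)) = -5*(3 + 15) = -5*18 = -90)
h(P) = -90*P
h(269)/50667 = -90*269/50667 = -24210*1/50667 = -8070/16889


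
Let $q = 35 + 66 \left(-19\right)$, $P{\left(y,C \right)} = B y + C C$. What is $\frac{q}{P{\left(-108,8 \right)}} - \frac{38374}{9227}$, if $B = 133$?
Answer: $- \frac{537500487}{131946100} \approx -4.0736$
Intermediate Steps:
$P{\left(y,C \right)} = C^{2} + 133 y$ ($P{\left(y,C \right)} = 133 y + C C = 133 y + C^{2} = C^{2} + 133 y$)
$q = -1219$ ($q = 35 - 1254 = -1219$)
$\frac{q}{P{\left(-108,8 \right)}} - \frac{38374}{9227} = - \frac{1219}{8^{2} + 133 \left(-108\right)} - \frac{38374}{9227} = - \frac{1219}{64 - 14364} - \frac{38374}{9227} = - \frac{1219}{-14300} - \frac{38374}{9227} = \left(-1219\right) \left(- \frac{1}{14300}\right) - \frac{38374}{9227} = \frac{1219}{14300} - \frac{38374}{9227} = - \frac{537500487}{131946100}$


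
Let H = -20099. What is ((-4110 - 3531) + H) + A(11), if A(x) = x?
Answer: -27729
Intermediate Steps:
((-4110 - 3531) + H) + A(11) = ((-4110 - 3531) - 20099) + 11 = (-7641 - 20099) + 11 = -27740 + 11 = -27729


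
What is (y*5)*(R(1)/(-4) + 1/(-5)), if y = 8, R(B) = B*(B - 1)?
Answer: -8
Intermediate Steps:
R(B) = B*(-1 + B)
(y*5)*(R(1)/(-4) + 1/(-5)) = (8*5)*((1*(-1 + 1))/(-4) + 1/(-5)) = 40*((1*0)*(-1/4) + 1*(-1/5)) = 40*(0*(-1/4) - 1/5) = 40*(0 - 1/5) = 40*(-1/5) = -8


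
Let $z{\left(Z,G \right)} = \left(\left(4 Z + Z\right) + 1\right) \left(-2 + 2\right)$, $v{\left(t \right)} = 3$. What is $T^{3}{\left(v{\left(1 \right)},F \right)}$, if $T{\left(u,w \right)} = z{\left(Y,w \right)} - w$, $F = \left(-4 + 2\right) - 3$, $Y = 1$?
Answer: $125$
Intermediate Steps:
$z{\left(Z,G \right)} = 0$ ($z{\left(Z,G \right)} = \left(5 Z + 1\right) 0 = \left(1 + 5 Z\right) 0 = 0$)
$F = -5$ ($F = -2 - 3 = -5$)
$T{\left(u,w \right)} = - w$ ($T{\left(u,w \right)} = 0 - w = - w$)
$T^{3}{\left(v{\left(1 \right)},F \right)} = \left(\left(-1\right) \left(-5\right)\right)^{3} = 5^{3} = 125$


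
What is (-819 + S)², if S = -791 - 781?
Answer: 5716881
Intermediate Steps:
S = -1572
(-819 + S)² = (-819 - 1572)² = (-2391)² = 5716881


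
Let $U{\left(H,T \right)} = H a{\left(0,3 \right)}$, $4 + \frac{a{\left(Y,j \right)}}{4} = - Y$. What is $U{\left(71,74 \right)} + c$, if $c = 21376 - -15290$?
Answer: $35530$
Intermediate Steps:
$a{\left(Y,j \right)} = -16 - 4 Y$ ($a{\left(Y,j \right)} = -16 + 4 \left(- Y\right) = -16 - 4 Y$)
$c = 36666$ ($c = 21376 + 15290 = 36666$)
$U{\left(H,T \right)} = - 16 H$ ($U{\left(H,T \right)} = H \left(-16 - 0\right) = H \left(-16 + 0\right) = H \left(-16\right) = - 16 H$)
$U{\left(71,74 \right)} + c = \left(-16\right) 71 + 36666 = -1136 + 36666 = 35530$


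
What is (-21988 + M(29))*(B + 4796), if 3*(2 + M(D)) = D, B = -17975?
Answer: 289678813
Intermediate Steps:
M(D) = -2 + D/3
(-21988 + M(29))*(B + 4796) = (-21988 + (-2 + (1/3)*29))*(-17975 + 4796) = (-21988 + (-2 + 29/3))*(-13179) = (-21988 + 23/3)*(-13179) = -65941/3*(-13179) = 289678813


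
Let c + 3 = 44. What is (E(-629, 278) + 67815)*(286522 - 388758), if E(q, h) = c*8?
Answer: -6966667748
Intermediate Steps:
c = 41 (c = -3 + 44 = 41)
E(q, h) = 328 (E(q, h) = 41*8 = 328)
(E(-629, 278) + 67815)*(286522 - 388758) = (328 + 67815)*(286522 - 388758) = 68143*(-102236) = -6966667748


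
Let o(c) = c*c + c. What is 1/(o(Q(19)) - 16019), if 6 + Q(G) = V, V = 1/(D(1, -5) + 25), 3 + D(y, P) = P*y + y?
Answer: -324/5180633 ≈ -6.2541e-5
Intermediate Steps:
D(y, P) = -3 + y + P*y (D(y, P) = -3 + (P*y + y) = -3 + (y + P*y) = -3 + y + P*y)
V = 1/18 (V = 1/((-3 + 1 - 5*1) + 25) = 1/((-3 + 1 - 5) + 25) = 1/(-7 + 25) = 1/18 ≈ 0.055556)
Q(G) = -107/18 (Q(G) = -6 + 1/18 = -107/18)
o(c) = c + c² (o(c) = c² + c = c + c²)
1/(o(Q(19)) - 16019) = 1/(-107*(1 - 107/18)/18 - 16019) = 1/(-107/18*(-89/18) - 16019) = 1/(9523/324 - 16019) = 1/(-5180633/324) = -324/5180633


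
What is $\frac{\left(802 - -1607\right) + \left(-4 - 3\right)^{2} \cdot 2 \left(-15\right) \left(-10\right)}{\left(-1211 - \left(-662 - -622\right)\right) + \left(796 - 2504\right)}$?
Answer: $- \frac{17109}{2879} \approx -5.9427$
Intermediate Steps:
$\frac{\left(802 - -1607\right) + \left(-4 - 3\right)^{2} \cdot 2 \left(-15\right) \left(-10\right)}{\left(-1211 - \left(-662 - -622\right)\right) + \left(796 - 2504\right)} = \frac{\left(802 + 1607\right) + \left(-7\right)^{2} \cdot 2 \left(-15\right) \left(-10\right)}{\left(-1211 - \left(-662 + 622\right)\right) + \left(796 - 2504\right)} = \frac{2409 + 49 \cdot 2 \left(-15\right) \left(-10\right)}{\left(-1211 - -40\right) - 1708} = \frac{2409 + 98 \left(-15\right) \left(-10\right)}{\left(-1211 + 40\right) - 1708} = \frac{2409 - -14700}{-1171 - 1708} = \frac{2409 + 14700}{-2879} = 17109 \left(- \frac{1}{2879}\right) = - \frac{17109}{2879}$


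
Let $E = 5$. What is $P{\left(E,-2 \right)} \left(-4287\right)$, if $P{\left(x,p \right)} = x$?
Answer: $-21435$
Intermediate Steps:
$P{\left(E,-2 \right)} \left(-4287\right) = 5 \left(-4287\right) = -21435$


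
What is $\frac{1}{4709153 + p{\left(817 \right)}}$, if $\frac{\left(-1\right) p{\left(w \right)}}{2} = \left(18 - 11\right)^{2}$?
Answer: $\frac{1}{4709055} \approx 2.1236 \cdot 10^{-7}$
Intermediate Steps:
$p{\left(w \right)} = -98$ ($p{\left(w \right)} = - 2 \left(18 - 11\right)^{2} = - 2 \cdot 7^{2} = \left(-2\right) 49 = -98$)
$\frac{1}{4709153 + p{\left(817 \right)}} = \frac{1}{4709153 - 98} = \frac{1}{4709055}$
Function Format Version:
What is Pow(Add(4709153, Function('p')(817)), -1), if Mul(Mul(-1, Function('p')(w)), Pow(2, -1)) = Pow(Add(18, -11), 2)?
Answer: Rational(1, 4709055) ≈ 2.1236e-7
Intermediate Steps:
Function('p')(w) = -98 (Function('p')(w) = Mul(-2, Pow(Add(18, -11), 2)) = Mul(-2, Pow(7, 2)) = Mul(-2, 49) = -98)
Pow(Add(4709153, Function('p')(817)), -1) = Pow(Add(4709153, -98), -1) = Pow(4709055, -1) = Rational(1, 4709055)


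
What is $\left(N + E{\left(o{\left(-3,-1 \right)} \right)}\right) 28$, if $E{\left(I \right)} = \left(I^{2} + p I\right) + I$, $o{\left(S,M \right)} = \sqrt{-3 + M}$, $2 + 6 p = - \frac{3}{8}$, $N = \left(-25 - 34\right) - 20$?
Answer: $-2324 + \frac{203 i}{6} \approx -2324.0 + 33.833 i$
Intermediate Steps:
$N = -79$ ($N = -59 - 20 = -79$)
$p = - \frac{19}{48}$ ($p = - \frac{1}{3} + \frac{\left(-3\right) \frac{1}{8}}{6} = - \frac{1}{3} + \frac{1}{6} \left(- \frac{3}{8}\right) = - \frac{1}{3} - \frac{1}{16} = - \frac{19}{48} \approx -0.39583$)
$E{\left(I \right)} = I^{2} + \frac{29 I}{48}$ ($E{\left(I \right)} = \left(I^{2} - \frac{19 I}{48}\right) + I = I^{2} + \frac{29 I}{48}$)
$\left(N + E{\left(o{\left(-3,-1 \right)} \right)}\right) 28 = \left(-79 + \frac{\sqrt{-3 - 1} \left(29 + 48 \sqrt{-3 - 1}\right)}{48}\right) 28 = \left(-79 + \frac{\sqrt{-4} \left(29 + 48 \sqrt{-4}\right)}{48}\right) 28 = \left(-79 + \frac{2 i \left(29 + 48 \cdot 2 i\right)}{48}\right) 28 = \left(-79 + \frac{2 i \left(29 + 96 i\right)}{48}\right) 28 = \left(-79 + \frac{i \left(29 + 96 i\right)}{24}\right) 28 = -2212 + \frac{7 i \left(29 + 96 i\right)}{6}$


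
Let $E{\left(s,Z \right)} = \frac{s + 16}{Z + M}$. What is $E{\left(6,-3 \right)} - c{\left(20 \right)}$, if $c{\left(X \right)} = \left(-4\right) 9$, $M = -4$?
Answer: $\frac{230}{7} \approx 32.857$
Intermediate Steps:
$c{\left(X \right)} = -36$
$E{\left(s,Z \right)} = \frac{16 + s}{-4 + Z}$ ($E{\left(s,Z \right)} = \frac{s + 16}{Z - 4} = \frac{16 + s}{-4 + Z}$)
$E{\left(6,-3 \right)} - c{\left(20 \right)} = \frac{16 + 6}{-4 - 3} - -36 = \frac{1}{-7} \cdot 22 + 36 = \left(- \frac{1}{7}\right) 22 + 36 = - \frac{22}{7} + 36 = \frac{230}{7}$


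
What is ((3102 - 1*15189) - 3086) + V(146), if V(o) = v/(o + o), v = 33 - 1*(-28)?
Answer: -4430455/292 ≈ -15173.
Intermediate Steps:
v = 61 (v = 33 + 28 = 61)
V(o) = 61/(2*o) (V(o) = 61/(o + o) = 61/((2*o)) = 61*(1/(2*o)) = 61/(2*o))
((3102 - 1*15189) - 3086) + V(146) = ((3102 - 1*15189) - 3086) + (61/2)/146 = ((3102 - 15189) - 3086) + (61/2)*(1/146) = (-12087 - 3086) + 61/292 = -15173 + 61/292 = -4430455/292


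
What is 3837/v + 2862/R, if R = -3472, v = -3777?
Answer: -4021973/2185624 ≈ -1.8402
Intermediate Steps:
3837/v + 2862/R = 3837/(-3777) + 2862/(-3472) = 3837*(-1/3777) + 2862*(-1/3472) = -1279/1259 - 1431/1736 = -4021973/2185624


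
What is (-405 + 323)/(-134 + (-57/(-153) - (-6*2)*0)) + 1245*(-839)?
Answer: -7118638143/6815 ≈ -1.0446e+6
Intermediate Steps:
(-405 + 323)/(-134 + (-57/(-153) - (-6*2)*0)) + 1245*(-839) = -82/(-134 + (-57*(-1/153) - (-12)*0)) - 1044555 = -82/(-134 + (19/51 - 1*0)) - 1044555 = -82/(-134 + (19/51 + 0)) - 1044555 = -82/(-134 + 19/51) - 1044555 = -82/(-6815/51) - 1044555 = -82*(-51/6815) - 1044555 = 4182/6815 - 1044555 = -7118638143/6815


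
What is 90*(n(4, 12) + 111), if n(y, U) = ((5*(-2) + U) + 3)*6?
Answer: 12690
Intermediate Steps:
n(y, U) = -42 + 6*U (n(y, U) = ((-10 + U) + 3)*6 = (-7 + U)*6 = -42 + 6*U)
90*(n(4, 12) + 111) = 90*((-42 + 6*12) + 111) = 90*((-42 + 72) + 111) = 90*(30 + 111) = 90*141 = 12690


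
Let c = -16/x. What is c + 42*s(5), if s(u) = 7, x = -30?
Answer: 4418/15 ≈ 294.53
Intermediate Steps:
c = 8/15 (c = -16/(-30) = -16*(-1/30) = 8/15 ≈ 0.53333)
c + 42*s(5) = 8/15 + 42*7 = 8/15 + 294 = 4418/15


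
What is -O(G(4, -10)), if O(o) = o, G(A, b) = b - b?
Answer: 0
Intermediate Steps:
G(A, b) = 0
-O(G(4, -10)) = -1*0 = 0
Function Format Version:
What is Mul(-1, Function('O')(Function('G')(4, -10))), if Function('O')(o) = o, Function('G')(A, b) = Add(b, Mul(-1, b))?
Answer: 0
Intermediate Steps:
Function('G')(A, b) = 0
Mul(-1, Function('O')(Function('G')(4, -10))) = Mul(-1, 0) = 0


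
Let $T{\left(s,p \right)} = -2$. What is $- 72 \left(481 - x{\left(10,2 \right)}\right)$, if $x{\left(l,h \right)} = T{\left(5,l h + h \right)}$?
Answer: $-34776$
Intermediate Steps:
$x{\left(l,h \right)} = -2$
$- 72 \left(481 - x{\left(10,2 \right)}\right) = - 72 \left(481 - -2\right) = - 72 \left(481 + 2\right) = \left(-72\right) 483 = -34776$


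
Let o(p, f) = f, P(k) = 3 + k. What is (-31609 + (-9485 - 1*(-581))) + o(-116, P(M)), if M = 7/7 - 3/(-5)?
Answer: -202542/5 ≈ -40508.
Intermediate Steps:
M = 8/5 (M = 7*(1/7) - 3*(-1/5) = 1 + 3/5 = 8/5 ≈ 1.6000)
(-31609 + (-9485 - 1*(-581))) + o(-116, P(M)) = (-31609 + (-9485 - 1*(-581))) + (3 + 8/5) = (-31609 + (-9485 + 581)) + 23/5 = (-31609 - 8904) + 23/5 = -40513 + 23/5 = -202542/5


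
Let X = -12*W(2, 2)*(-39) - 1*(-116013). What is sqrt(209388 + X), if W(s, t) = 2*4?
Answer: sqrt(329145) ≈ 573.71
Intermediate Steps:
W(s, t) = 8
X = 119757 (X = -12*8*(-39) - 1*(-116013) = -96*(-39) + 116013 = 3744 + 116013 = 119757)
sqrt(209388 + X) = sqrt(209388 + 119757) = sqrt(329145)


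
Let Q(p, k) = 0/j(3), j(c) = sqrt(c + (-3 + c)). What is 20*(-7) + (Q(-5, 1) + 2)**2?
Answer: -136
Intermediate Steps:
j(c) = sqrt(-3 + 2*c)
Q(p, k) = 0 (Q(p, k) = 0/(sqrt(-3 + 2*3)) = 0/(sqrt(-3 + 6)) = 0/(sqrt(3)) = 0*(sqrt(3)/3) = 0)
20*(-7) + (Q(-5, 1) + 2)**2 = 20*(-7) + (0 + 2)**2 = -140 + 2**2 = -140 + 4 = -136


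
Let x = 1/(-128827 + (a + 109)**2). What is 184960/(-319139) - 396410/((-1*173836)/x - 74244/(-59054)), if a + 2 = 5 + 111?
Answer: -37548619188158172305/64784995209752837871 ≈ -0.57959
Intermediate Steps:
a = 114 (a = -2 + (5 + 111) = -2 + 116 = 114)
x = -1/79098 (x = 1/(-128827 + (114 + 109)**2) = 1/(-128827 + 223**2) = 1/(-128827 + 49729) = 1/(-79098) = -1/79098 ≈ -1.2643e-5)
184960/(-319139) - 396410/((-1*173836)/x - 74244/(-59054)) = 184960/(-319139) - 396410/((-1*173836)/(-1/79098) - 74244/(-59054)) = 184960*(-1/319139) - 396410/(-173836*(-79098) - 74244*(-1/59054)) = -184960/319139 - 396410/(13750079928 + 37122/29527) = -184960/319139 - 396410/405998610071178/29527 = -184960/319139 - 396410*29527/405998610071178 = -184960/319139 - 5852399035/202999305035589 = -37548619188158172305/64784995209752837871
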